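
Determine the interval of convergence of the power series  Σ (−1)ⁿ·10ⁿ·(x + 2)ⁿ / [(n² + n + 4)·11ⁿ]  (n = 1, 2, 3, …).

Ratio test: |a_{n+1}/a_n| = [(n² + n + 4)/((n+1)² + (n+1) + 4)] · 10/11 → 10/11 as n → ∞.
Convergence for |x + 2| · 10/11 < 1, i.e. |x + 2| < 11/10. So R = 11/10.
When x = -9/10, absolute convergence follows by limit comparison with Σ 1/n².
Check x = -31/10: the terms are on the order of 1/n², so the series converges absolutely by comparison with the p-series (p = 2 > 1).

[-31/10, -9/10]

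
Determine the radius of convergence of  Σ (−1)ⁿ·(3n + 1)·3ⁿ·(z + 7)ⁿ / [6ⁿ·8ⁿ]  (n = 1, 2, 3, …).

R = 16

The ratio of consecutive coefficients is [(3(n+1) + 1)/(3n + 1)] · 3/(6·8) → 1/16.
Hence the series converges for |z + 7| < 1/(1/16) = 16, so the radius of convergence is 16.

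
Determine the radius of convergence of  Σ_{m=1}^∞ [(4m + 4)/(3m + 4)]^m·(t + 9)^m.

Applying the root test, |a_m|^(1/m) = (4m + 4)/(3m + 4) → 4/3.
Hence the series converges for |t + 9| < 1/(4/3) = 3/4, so the radius of convergence is 3/4.

R = 3/4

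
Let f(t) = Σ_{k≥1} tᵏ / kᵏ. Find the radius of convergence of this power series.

By the Cauchy root test, |a_k|^(1/k) = 1/k → 0.
Since the k-th root of |a_k| tends to 0, the series converges for all real t; R = ∞.

R = ∞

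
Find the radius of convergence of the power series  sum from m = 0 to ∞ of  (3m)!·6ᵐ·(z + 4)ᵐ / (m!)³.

R = 1/162

The ratio of consecutive coefficients is (3m+1)·(3m+2)·(3m+3)/(m+1)³ · 6 → 162.
Convergence for |z + 4| · 162 < 1, i.e. |z + 4| < 1/162. So R = 1/162.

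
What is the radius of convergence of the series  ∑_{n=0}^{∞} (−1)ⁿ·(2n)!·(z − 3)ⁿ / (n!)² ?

R = 1/4

Ratio test: |a_{n+1}/a_n| = (2n+1)·(2n+2)/(n+1)² → 4 as n → ∞.
The series converges when 4 · |z − 3| < 1, giving R = 1/4.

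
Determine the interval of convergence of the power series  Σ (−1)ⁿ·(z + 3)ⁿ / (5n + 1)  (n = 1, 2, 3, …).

(-4, -2]

The ratio of consecutive coefficients is (5n + 1)/(5(n+1) + 1) → 1.
So the series converges when |z + 3| < 1 and diverges when |z + 3| > 1; R = 1.
Endpoint z = -2: an alternating series whose terms decrease to 0 in absolute value, so it converges by the Leibniz criterion.
Check z = -4: the terms are asymptotic to a nonzero constant times 1/n, so the series diverges by limit comparison with Σ 1/n.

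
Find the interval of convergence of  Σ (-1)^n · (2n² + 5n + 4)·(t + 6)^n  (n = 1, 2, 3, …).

(-7, -5)

By the ratio test, |a_{n+1}/a_n| = (2(n+1)² + 5(n+1) + 4)/(2n² + 5n + 4) → 1.
So the series converges when |t + 6| < 1 and diverges when |t + 6| > 1; R = 1.
Endpoint t = -5: the n-th term does not approach 0; divergence by the term test.
Endpoint t = -7: the terms have absolute value of order n², which does not tend to 0, so the series diverges by the divergence test.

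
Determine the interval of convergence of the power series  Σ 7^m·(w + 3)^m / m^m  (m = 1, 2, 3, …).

(−∞, ∞)

Root test: |a_m|^(1/m) = 7/m → 0.
Since the m-th root of |a_m| tends to 0, the series converges for all real w; R = ∞.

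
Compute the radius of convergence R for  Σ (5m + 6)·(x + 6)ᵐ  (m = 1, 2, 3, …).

R = 1

Apply the ratio test: |a_{m+1}| / |a_m| = (5(m+1) + 6)/(5m + 6), which tends to 1 as m → ∞.
Convergence for |x + 6| < 1, so R = 1.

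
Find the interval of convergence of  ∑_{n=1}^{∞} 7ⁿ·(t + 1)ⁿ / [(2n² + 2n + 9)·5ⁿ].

[-12/7, -2/7]

By the ratio test, |a_{n+1}/a_n| = [(2n² + 2n + 9)/(2(n+1)² + 2(n+1) + 9)] · 7/5 → 7/5.
The series converges when 7/5 · |t + 1| < 1, giving R = 5/7.
Endpoint t = -2/7: the terms are on the order of 1/n², so the series converges absolutely by comparison with the p-series (p = 2 > 1).
Endpoint t = -12/7: the series is dominated by a constant times Σ 1/n², which converges (p = 2 > 1).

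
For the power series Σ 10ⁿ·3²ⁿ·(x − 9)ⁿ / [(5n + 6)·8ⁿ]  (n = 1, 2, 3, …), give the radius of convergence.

The ratio of consecutive coefficients is [(5n + 6)/(5(n+1) + 6)] · 10·9/8 → 45/4.
Convergence for |x − 9| · 45/4 < 1, i.e. |x − 9| < 4/45. So R = 4/45.

R = 4/45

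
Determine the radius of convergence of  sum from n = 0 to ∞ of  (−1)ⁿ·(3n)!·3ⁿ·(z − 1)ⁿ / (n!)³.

R = 1/81

By the ratio test, |a_{n+1}/a_n| = (3n+1)·(3n+2)·(3n+3)/(n+1)³ · 3 → 81.
The series converges when 81 · |z − 1| < 1, giving R = 1/81.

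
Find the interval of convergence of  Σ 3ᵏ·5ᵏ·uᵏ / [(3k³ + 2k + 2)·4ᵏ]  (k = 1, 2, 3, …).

By the ratio test, |a_{k+1}/a_k| = [(3k³ + 2k + 2)/(3(k+1)³ + 2(k+1) + 2)] · 3·5/4 → 15/4.
Thus R = 1/(15/4) = 4/15.
Endpoint u = 4/15: the terms are on the order of 1/k³, so the series converges absolutely by comparison with the p-series (p = 3 > 1).
At u = -4/15: the series is dominated by a constant times Σ 1/k³, which converges (p = 3 > 1).

[-4/15, 4/15]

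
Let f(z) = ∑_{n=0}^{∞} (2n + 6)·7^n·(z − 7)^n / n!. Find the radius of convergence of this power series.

R = ∞

Apply the ratio test: |a_{n+1}| / |a_n| = (2(n+1) + 6)/(2n + 6) · 7 · 1/(n+1), which tends to 0 as n → ∞.
The ratio tends to 0 regardless of z, hence R = ∞.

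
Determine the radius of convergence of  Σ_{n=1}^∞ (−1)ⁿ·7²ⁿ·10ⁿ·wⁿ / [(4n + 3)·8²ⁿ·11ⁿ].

The ratio of consecutive coefficients is [(4n + 3)/(4(n+1) + 3)] · 49·10/(64·11) → 245/352.
Convergence for |w| · 245/352 < 1, i.e. |w| < 352/245. So R = 352/245.

R = 352/245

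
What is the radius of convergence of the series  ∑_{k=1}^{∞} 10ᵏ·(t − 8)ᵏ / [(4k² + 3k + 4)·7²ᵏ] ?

Ratio test: |a_{k+1}/a_k| = [(4k² + 3k + 4)/(4(k+1)² + 3(k+1) + 4)] · 10/49 → 10/49 as k → ∞.
The series converges when 10/49 · |t − 8| < 1, giving R = 49/10.

R = 49/10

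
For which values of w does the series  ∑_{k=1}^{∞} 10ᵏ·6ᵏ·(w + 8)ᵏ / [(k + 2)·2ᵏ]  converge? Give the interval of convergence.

[-241/30, -239/30)

Apply the ratio test: |a_{k+1}| / |a_k| = [(k + 2)/((k+1) + 2)] · 10·6/2, which tends to 30 as k → ∞.
The series converges when 30 · |w + 8| < 1, giving R = 1/30.
Endpoint w = -239/30: the terms behave like c/k; limit comparison with the harmonic series gives divergence.
When w = -241/30, an alternating series whose terms decrease to 0 in absolute value, so it converges by the Leibniz criterion.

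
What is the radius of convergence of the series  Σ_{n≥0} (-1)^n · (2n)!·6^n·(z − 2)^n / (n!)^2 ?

R = 1/24

By the ratio test, |a_{n+1}/a_n| = (2n+1)·(2n+2)/(n+1)² · 6 → 24.
Hence the series converges for |z − 2| < 1/(24) = 1/24, so the radius of convergence is 1/24.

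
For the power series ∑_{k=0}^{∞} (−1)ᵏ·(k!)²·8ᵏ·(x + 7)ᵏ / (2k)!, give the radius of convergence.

R = 1/2

By the ratio test, |a_{k+1}/a_k| = (k+1)²/[(2k+1)·(2k+2)] · 8 → 2.
Hence the series converges for |x + 7| < 1/(2) = 1/2, so the radius of convergence is 1/2.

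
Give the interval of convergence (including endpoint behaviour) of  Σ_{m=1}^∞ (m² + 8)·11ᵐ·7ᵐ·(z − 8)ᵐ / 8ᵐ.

(608/77, 624/77)

Apply the ratio test: |a_{m+1}| / |a_m| = [((m+1)² + 8)/(m² + 8)] · 11·7/8, which tends to 77/8 as m → ∞.
Thus R = 1/(77/8) = 8/77.
At z = 624/77: the terms have absolute value of order m², which does not tend to 0, so the series diverges by the divergence test.
At z = 608/77: the m-th term does not approach 0; divergence by the term test.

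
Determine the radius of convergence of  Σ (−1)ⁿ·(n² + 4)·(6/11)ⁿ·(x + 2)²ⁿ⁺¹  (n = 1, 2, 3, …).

R = √66/6

Apply the ratio test: |a_{n+1}| / |a_n| = [((n+1)² + 4)/(n² + 4)] · 6/11, which tends to 6/11 as n → ∞.
Successive powers of (x + 2) differ by 2, so the series converges when |x + 2|² · 6/11 < 1, i.e. |x + 2| < √(11/6). So R = √66/6.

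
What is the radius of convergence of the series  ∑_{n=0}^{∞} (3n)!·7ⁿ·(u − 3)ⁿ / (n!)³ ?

By the ratio test, |a_{n+1}/a_n| = (3n+1)·(3n+2)·(3n+3)/(n+1)³ · 7 → 189.
Hence the series converges for |u − 3| < 1/(189) = 1/189, so the radius of convergence is 1/189.

R = 1/189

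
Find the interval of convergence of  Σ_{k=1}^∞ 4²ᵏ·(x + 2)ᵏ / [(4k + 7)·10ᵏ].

[-21/8, -11/8)

Apply the ratio test: |a_{k+1}| / |a_k| = [(4k + 7)/(4(k+1) + 7)] · 16/10, which tends to 8/5 as k → ∞.
The series converges when 8/5 · |x + 2| < 1, giving R = 5/8.
When x = -11/8, the terms are asymptotic to a nonzero constant times 1/k, so the series diverges by limit comparison with Σ 1/k.
At x = -21/8: convergence follows from the alternating series test (terms decrease monotonically to 0).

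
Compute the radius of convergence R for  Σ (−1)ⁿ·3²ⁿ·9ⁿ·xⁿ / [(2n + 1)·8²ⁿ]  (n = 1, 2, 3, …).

R = 64/81

By the ratio test, |a_{n+1}/a_n| = [(2n + 1)/(2(n+1) + 1)] · 9·9/64 → 81/64.
The series converges when 81/64 · |x| < 1, giving R = 64/81.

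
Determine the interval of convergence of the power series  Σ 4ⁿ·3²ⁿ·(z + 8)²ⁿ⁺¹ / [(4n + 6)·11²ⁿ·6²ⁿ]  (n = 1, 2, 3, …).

(-19, 3)

The ratio of consecutive coefficients is [(4n + 6)/(4(n+1) + 6)] · 4·9/(121·36) → 1/121.
Since the exponent of (z + 8) increases by 2 each term, convergence requires |z + 8|² < 121, hence R = 11.
Check z = 3: comparison with the harmonic series Σ 1/n shows the series diverges.
When z = -19, the terms are asymptotic to a nonzero constant times 1/n, so the series diverges by limit comparison with Σ 1/n.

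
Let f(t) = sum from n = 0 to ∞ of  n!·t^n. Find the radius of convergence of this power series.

Ratio test: |a_{n+1}/a_n| = (n+1) → ∞ as n → ∞.
The terms grow without bound for any t ≠ 0, so R = 0 (convergence only at t = 0).

R = 0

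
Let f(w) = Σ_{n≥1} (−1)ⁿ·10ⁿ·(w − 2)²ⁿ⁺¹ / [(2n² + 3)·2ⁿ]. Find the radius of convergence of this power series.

R = √5/5

Apply the ratio test: |a_{n+1}| / |a_n| = [(2n² + 3)/(2(n+1)² + 3)] · 10/2, which tends to 5 as n → ∞.
Writing y = (w − 2)², the series in y has radius 1/5, so |w − 2| < √(1/5) and R = √5/5.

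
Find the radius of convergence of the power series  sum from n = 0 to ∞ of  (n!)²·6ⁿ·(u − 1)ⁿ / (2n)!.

Apply the ratio test: |a_{n+1}| / |a_n| = (n+1)²/[(2n+1)·(2n+2)] · 6, which tends to 3/2 as n → ∞.
Thus R = 1/(3/2) = 2/3.

R = 2/3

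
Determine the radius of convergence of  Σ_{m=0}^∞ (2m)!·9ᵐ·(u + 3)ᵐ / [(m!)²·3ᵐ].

R = 1/12

Ratio test: |a_{m+1}/a_m| = (2m+1)·(2m+2)/(m+1)² · 9/3 → 12 as m → ∞.
Hence the series converges for |u + 3| < 1/(12) = 1/12, so the radius of convergence is 1/12.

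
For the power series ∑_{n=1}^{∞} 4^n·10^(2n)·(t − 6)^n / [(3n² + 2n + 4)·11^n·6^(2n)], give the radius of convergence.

Ratio test: |a_{n+1}/a_n| = [(3n² + 2n + 4)/(3(n+1)² + 2(n+1) + 4)] · 4·100/(11·36) → 100/99 as n → ∞.
Hence the series converges for |t − 6| < 1/(100/99) = 99/100, so the radius of convergence is 99/100.

R = 99/100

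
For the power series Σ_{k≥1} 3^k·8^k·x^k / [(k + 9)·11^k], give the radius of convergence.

Apply the ratio test: |a_{k+1}| / |a_k| = [(k + 9)/((k+1) + 9)] · 3·8/11, which tends to 24/11 as k → ∞.
Thus R = 1/(24/11) = 11/24.

R = 11/24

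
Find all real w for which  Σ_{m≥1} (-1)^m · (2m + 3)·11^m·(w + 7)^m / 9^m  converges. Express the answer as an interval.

(-86/11, -68/11)

Apply the ratio test: |a_{m+1}| / |a_m| = [(2(m+1) + 3)/(2m + 3)] · 11/9, which tends to 11/9 as m → ∞.
Convergence for |w + 7| · 11/9 < 1, i.e. |w + 7| < 9/11. So R = 9/11.
When w = -68/11, the m-th term does not approach 0; divergence by the term test.
When w = -86/11, the m-th term does not approach 0; divergence by the term test.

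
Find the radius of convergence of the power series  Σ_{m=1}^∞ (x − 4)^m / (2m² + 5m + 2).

R = 1

Apply the ratio test: |a_{m+1}| / |a_m| = (2m² + 5m + 2)/(2(m+1)² + 5(m+1) + 2), which tends to 1 as m → ∞.
Hence R = 1.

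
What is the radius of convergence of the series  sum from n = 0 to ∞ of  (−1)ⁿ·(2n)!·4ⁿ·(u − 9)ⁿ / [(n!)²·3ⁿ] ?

R = 3/16

The ratio of consecutive coefficients is (2n+1)·(2n+2)/(n+1)² · 4/3 → 16/3.
Hence the series converges for |u − 9| < 1/(16/3) = 3/16, so the radius of convergence is 3/16.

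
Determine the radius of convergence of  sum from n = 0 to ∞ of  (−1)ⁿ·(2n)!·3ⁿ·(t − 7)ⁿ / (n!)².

The ratio of consecutive coefficients is (2n+1)·(2n+2)/(n+1)² · 3 → 12.
Hence the series converges for |t − 7| < 1/(12) = 1/12, so the radius of convergence is 1/12.

R = 1/12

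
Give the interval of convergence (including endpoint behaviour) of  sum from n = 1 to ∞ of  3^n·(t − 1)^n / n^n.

(−∞, ∞)

Applying the root test, |a_n|^(1/n) = 3/n → 0.
Since the n-th root of |a_n| tends to 0, the series converges for all real t; R = ∞.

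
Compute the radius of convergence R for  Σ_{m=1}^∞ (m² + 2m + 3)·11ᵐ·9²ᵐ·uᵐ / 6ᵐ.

R = 2/297

Apply the ratio test: |a_{m+1}| / |a_m| = [((m+1)² + 2(m+1) + 3)/(m² + 2m + 3)] · 11·81/6, which tends to 297/2 as m → ∞.
Hence the series converges for |u| < 1/(297/2) = 2/297, so the radius of convergence is 2/297.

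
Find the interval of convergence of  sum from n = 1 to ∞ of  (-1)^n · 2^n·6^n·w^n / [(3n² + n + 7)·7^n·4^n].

Ratio test: |a_{n+1}/a_n| = [(3n² + n + 7)/(3(n+1)² + (n+1) + 7)] · 2·6/(7·4) → 3/7 as n → ∞.
The series converges when 3/7 · |w| < 1, giving R = 7/3.
When w = 7/3, absolute convergence follows by limit comparison with Σ 1/n².
Check w = -7/3: the series is dominated by a constant times Σ 1/n², which converges (p = 2 > 1).

[-7/3, 7/3]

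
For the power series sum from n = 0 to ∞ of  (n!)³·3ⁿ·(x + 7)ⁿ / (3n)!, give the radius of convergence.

R = 9

The ratio of consecutive coefficients is (n+1)³/[(3n+1)·(3n+2)·(3n+3)] · 3 → 1/9.
Hence the series converges for |x + 7| < 1/(1/9) = 9, so the radius of convergence is 9.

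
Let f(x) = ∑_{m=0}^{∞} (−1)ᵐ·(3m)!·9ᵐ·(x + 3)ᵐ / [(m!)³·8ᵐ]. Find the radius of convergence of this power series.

Ratio test: |a_{m+1}/a_m| = (3m+1)·(3m+2)·(3m+3)/(m+1)³ · 9/8 → 243/8 as m → ∞.
Thus R = 1/(243/8) = 8/243.

R = 8/243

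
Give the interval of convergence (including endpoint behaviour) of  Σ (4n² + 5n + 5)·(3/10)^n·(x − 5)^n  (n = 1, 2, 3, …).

Apply the ratio test: |a_{n+1}| / |a_n| = [(4(n+1)² + 5(n+1) + 5)/(4n² + 5n + 5)] · 3/10, which tends to 3/10 as n → ∞.
Hence the series converges for |x − 5| < 1/(3/10) = 10/3, so the radius of convergence is 10/3.
Check x = 25/3: the terms do not tend to 0, so the series diverges.
Endpoint x = 5/3: the terms have absolute value of order n², which does not tend to 0, so the series diverges by the divergence test.

(5/3, 25/3)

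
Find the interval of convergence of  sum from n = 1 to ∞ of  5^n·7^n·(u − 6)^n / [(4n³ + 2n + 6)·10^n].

[40/7, 44/7]

The ratio of consecutive coefficients is [(4n³ + 2n + 6)/(4(n+1)³ + 2(n+1) + 6)] · 5·7/10 → 7/2.
The series converges when 7/2 · |u − 6| < 1, giving R = 2/7.
Endpoint u = 44/7: the terms are on the order of 1/n³, so the series converges absolutely by comparison with the p-series (p = 3 > 1).
Endpoint u = 40/7: absolute convergence follows by limit comparison with Σ 1/n³.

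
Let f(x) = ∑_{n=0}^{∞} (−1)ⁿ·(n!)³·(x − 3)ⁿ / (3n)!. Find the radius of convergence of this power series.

R = 27

The ratio of consecutive coefficients is (n+1)³/[(3n+1)·(3n+2)·(3n+3)] → 1/27.
Convergence for |x − 3| · 1/27 < 1, i.e. |x − 3| < 27. So R = 27.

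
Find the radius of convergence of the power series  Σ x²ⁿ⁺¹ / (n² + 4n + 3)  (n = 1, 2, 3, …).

R = 1

By the ratio test, |a_{n+1}/a_n| = (n² + 4n + 3)/((n+1)² + 4(n+1) + 3) → 1.
Since the exponent of x increases by 2 each term, convergence requires |x|² < 1, hence R = 1.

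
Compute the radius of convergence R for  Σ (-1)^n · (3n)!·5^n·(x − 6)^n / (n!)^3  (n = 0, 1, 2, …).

The ratio of consecutive coefficients is (3n+1)·(3n+2)·(3n+3)/(n+1)³ · 5 → 135.
The series converges when 135 · |x − 6| < 1, giving R = 1/135.

R = 1/135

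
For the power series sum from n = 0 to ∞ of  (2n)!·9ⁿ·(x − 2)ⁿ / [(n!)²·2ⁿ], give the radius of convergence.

R = 1/18

By the ratio test, |a_{n+1}/a_n| = (2n+1)·(2n+2)/(n+1)² · 9/2 → 18.
Convergence for |x − 2| · 18 < 1, i.e. |x − 2| < 1/18. So R = 1/18.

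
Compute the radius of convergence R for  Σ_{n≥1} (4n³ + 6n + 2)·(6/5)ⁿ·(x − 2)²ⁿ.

R = √30/6

Apply the ratio test: |a_{n+1}| / |a_n| = [(4(n+1)³ + 6(n+1) + 2)/(4n³ + 6n + 2)] · 6/5, which tends to 6/5 as n → ∞.
Successive powers of (x − 2) differ by 2, so the series converges when |x − 2|² · 6/5 < 1, i.e. |x − 2| < √(5/6). So R = √30/6.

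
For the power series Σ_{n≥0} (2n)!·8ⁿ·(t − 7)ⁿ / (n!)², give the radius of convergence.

Apply the ratio test: |a_{n+1}| / |a_n| = (2n+1)·(2n+2)/(n+1)² · 8, which tends to 32 as n → ∞.
The series converges when 32 · |t − 7| < 1, giving R = 1/32.

R = 1/32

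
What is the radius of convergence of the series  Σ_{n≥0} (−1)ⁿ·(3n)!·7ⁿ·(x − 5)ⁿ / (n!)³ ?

Ratio test: |a_{n+1}/a_n| = (3n+1)·(3n+2)·(3n+3)/(n+1)³ · 7 → 189 as n → ∞.
Convergence for |x − 5| · 189 < 1, i.e. |x − 5| < 1/189. So R = 1/189.

R = 1/189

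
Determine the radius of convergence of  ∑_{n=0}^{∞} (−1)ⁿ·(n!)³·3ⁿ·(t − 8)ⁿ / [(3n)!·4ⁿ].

Ratio test: |a_{n+1}/a_n| = (n+1)³/[(3n+1)·(3n+2)·(3n+3)] · 3/4 → 1/36 as n → ∞.
The series converges when 1/36 · |t − 8| < 1, giving R = 36.

R = 36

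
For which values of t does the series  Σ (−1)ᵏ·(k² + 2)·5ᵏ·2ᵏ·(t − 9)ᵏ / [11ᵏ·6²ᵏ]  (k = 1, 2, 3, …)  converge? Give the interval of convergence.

By the ratio test, |a_{k+1}/a_k| = [((k+1)² + 2)/(k² + 2)] · 5·2/(11·36) → 5/198.
Thus R = 1/(5/198) = 198/5.
When t = 243/5, the k-th term does not approach 0; divergence by the term test.
At t = -153/5: the terms have absolute value of order k², which does not tend to 0, so the series diverges by the divergence test.

(-153/5, 243/5)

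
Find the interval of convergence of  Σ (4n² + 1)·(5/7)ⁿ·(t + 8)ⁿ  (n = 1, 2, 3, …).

(-47/5, -33/5)

Ratio test: |a_{n+1}/a_n| = [(4(n+1)² + 1)/(4n² + 1)] · 5/7 → 5/7 as n → ∞.
Thus R = 1/(5/7) = 7/5.
Endpoint t = -33/5: the n-th term does not approach 0; divergence by the term test.
When t = -47/5, the terms do not tend to 0, so the series diverges.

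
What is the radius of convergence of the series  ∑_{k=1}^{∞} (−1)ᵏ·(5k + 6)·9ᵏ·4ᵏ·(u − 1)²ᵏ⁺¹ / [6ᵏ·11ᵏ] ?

R = √66/6

Apply the ratio test: |a_{k+1}| / |a_k| = [(5(k+1) + 6)/(5k + 6)] · 9·4/(6·11), which tends to 6/11 as k → ∞.
Successive powers of (u − 1) differ by 2, so the series converges when |u − 1|² · 6/11 < 1, i.e. |u − 1| < √(11/6). So R = √66/6.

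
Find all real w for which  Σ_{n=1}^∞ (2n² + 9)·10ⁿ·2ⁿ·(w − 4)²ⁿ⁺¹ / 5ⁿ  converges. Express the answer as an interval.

(7/2, 9/2)

Ratio test: |a_{n+1}/a_n| = [(2(n+1)² + 9)/(2n² + 9)] · 10·2/5 → 4 as n → ∞.
Since the exponent of (w − 4) increases by 2 each term, convergence requires |w − 4|² < 1/4, hence R = 1/2.
At w = 9/2: the terms do not tend to 0, so the series diverges.
When w = 7/2, the terms have absolute value of order n², which does not tend to 0, so the series diverges by the divergence test.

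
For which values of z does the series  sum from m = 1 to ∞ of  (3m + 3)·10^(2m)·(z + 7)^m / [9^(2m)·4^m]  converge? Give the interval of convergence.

The ratio of consecutive coefficients is [(3(m+1) + 3)/(3m + 3)] · 100/(81·4) → 25/81.
Thus R = 1/(25/81) = 81/25.
Endpoint z = -94/25: the m-th term does not approach 0; divergence by the term test.
Endpoint z = -256/25: the terms have absolute value of order m, which does not tend to 0, so the series diverges by the divergence test.

(-256/25, -94/25)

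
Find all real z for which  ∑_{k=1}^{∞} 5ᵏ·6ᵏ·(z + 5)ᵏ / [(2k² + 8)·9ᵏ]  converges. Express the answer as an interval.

By the ratio test, |a_{k+1}/a_k| = [(2k² + 8)/(2(k+1)² + 8)] · 5·6/9 → 10/3.
The series converges when 10/3 · |z + 5| < 1, giving R = 3/10.
At z = -47/10: absolute convergence follows by limit comparison with Σ 1/k².
At z = -53/10: the series is dominated by a constant times Σ 1/k², which converges (p = 2 > 1).

[-53/10, -47/10]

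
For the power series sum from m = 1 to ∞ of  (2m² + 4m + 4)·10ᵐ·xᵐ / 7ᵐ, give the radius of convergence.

By the ratio test, |a_{m+1}/a_m| = [(2(m+1)² + 4(m+1) + 4)/(2m² + 4m + 4)] · 10/7 → 10/7.
The series converges when 10/7 · |x| < 1, giving R = 7/10.

R = 7/10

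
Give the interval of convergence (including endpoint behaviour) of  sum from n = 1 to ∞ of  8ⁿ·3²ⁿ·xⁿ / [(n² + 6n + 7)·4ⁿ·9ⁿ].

The ratio of consecutive coefficients is [(n² + 6n + 7)/((n+1)² + 6(n+1) + 7)] · 8·9/(4·9) → 2.
Convergence for |x| · 2 < 1, i.e. |x| < 1/2. So R = 1/2.
Endpoint x = 1/2: absolute convergence follows by limit comparison with Σ 1/n².
At x = -1/2: the series is dominated by a constant times Σ 1/n², which converges (p = 2 > 1).

[-1/2, 1/2]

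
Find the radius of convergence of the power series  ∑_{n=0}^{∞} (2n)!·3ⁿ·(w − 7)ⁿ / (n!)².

R = 1/12

Apply the ratio test: |a_{n+1}| / |a_n| = (2n+1)·(2n+2)/(n+1)² · 3, which tends to 12 as n → ∞.
The series converges when 12 · |w − 7| < 1, giving R = 1/12.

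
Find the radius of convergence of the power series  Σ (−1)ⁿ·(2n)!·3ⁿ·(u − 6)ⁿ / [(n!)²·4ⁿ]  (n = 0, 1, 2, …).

Ratio test: |a_{n+1}/a_n| = (2n+1)·(2n+2)/(n+1)² · 3/4 → 3 as n → ∞.
The series converges when 3 · |u − 6| < 1, giving R = 1/3.

R = 1/3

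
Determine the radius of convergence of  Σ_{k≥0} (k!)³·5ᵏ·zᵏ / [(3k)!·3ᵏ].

R = 81/5

Ratio test: |a_{k+1}/a_k| = (k+1)³/[(3k+1)·(3k+2)·(3k+3)] · 5/3 → 5/81 as k → ∞.
The series converges when 5/81 · |z| < 1, giving R = 81/5.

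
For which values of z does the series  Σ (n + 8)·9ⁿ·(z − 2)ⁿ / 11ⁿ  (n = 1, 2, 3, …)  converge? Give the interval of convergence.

By the ratio test, |a_{n+1}/a_n| = [((n+1) + 8)/(n + 8)] · 9/11 → 9/11.
Hence the series converges for |z − 2| < 1/(9/11) = 11/9, so the radius of convergence is 11/9.
Endpoint z = 29/9: the n-th term does not approach 0; divergence by the term test.
At z = 7/9: the terms do not tend to 0, so the series diverges.

(7/9, 29/9)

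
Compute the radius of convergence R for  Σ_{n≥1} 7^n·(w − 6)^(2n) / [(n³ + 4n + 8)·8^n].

Apply the ratio test: |a_{n+1}| / |a_n| = [(n³ + 4n + 8)/((n+1)³ + 4(n+1) + 8)] · 7/8, which tends to 7/8 as n → ∞.
Since the exponent of (w − 6) increases by 2 each term, convergence requires |w − 6|² < 8/7, hence R = 2√14/7.

R = 2√14/7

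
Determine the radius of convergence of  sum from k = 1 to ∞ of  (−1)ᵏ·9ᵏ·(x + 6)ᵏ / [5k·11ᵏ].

By the ratio test, |a_{k+1}/a_k| = [5k/5(k+1)] · 9/11 → 9/11.
The series converges when 9/11 · |x + 6| < 1, giving R = 11/9.

R = 11/9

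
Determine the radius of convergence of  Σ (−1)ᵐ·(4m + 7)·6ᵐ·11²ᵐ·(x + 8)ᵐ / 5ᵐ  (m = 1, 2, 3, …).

R = 5/726

By the ratio test, |a_{m+1}/a_m| = [(4(m+1) + 7)/(4m + 7)] · 6·121/5 → 726/5.
Thus R = 1/(726/5) = 5/726.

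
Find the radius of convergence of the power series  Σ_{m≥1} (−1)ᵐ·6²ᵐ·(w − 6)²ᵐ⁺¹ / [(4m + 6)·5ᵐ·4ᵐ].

The ratio of consecutive coefficients is [(4m + 6)/(4(m+1) + 6)] · 36/(5·4) → 9/5.
Since the exponent of (w − 6) increases by 2 each term, convergence requires |w − 6|² < 5/9, hence R = √5/3.

R = √5/3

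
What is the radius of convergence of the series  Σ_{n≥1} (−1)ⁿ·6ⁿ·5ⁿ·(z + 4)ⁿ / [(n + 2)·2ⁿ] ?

Ratio test: |a_{n+1}/a_n| = [(n + 2)/((n+1) + 2)] · 6·5/2 → 15 as n → ∞.
Thus R = 1/(15) = 1/15.

R = 1/15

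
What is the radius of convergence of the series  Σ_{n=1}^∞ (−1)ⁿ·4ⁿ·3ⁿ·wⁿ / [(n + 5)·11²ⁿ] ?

R = 121/12

The ratio of consecutive coefficients is [(n + 5)/((n+1) + 5)] · 4·3/121 → 12/121.
Thus R = 1/(12/121) = 121/12.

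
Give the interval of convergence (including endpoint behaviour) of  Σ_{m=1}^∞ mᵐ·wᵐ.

{0}

By the Cauchy root test, |a_m|^(1/m) = m → ∞.
Since the m-th root of |a_m| is unbounded, the series converges only at w = 0; R = 0.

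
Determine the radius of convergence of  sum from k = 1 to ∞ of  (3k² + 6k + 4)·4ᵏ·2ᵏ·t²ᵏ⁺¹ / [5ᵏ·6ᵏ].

The ratio of consecutive coefficients is [(3(k+1)² + 6(k+1) + 4)/(3k² + 6k + 4)] · 4·2/(5·6) → 4/15.
Since the exponent of t increases by 2 each term, convergence requires |t|² < 15/4, hence R = √15/2.

R = √15/2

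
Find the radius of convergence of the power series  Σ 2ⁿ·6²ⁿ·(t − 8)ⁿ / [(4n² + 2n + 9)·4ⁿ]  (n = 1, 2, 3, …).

The ratio of consecutive coefficients is [(4n² + 2n + 9)/(4(n+1)² + 2(n+1) + 9)] · 2·36/4 → 18.
Convergence for |t − 8| · 18 < 1, i.e. |t − 8| < 1/18. So R = 1/18.

R = 1/18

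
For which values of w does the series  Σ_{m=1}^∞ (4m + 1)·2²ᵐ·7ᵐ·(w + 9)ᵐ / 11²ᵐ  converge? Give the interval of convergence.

(-373/28, -131/28)

Ratio test: |a_{m+1}/a_m| = [(4(m+1) + 1)/(4m + 1)] · 4·7/121 → 28/121 as m → ∞.
Convergence for |w + 9| · 28/121 < 1, i.e. |w + 9| < 121/28. So R = 121/28.
Check w = -131/28: the terms have absolute value of order m, which does not tend to 0, so the series diverges by the divergence test.
When w = -373/28, the terms have absolute value of order m, which does not tend to 0, so the series diverges by the divergence test.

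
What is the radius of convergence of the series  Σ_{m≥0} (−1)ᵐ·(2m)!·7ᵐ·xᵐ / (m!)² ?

R = 1/28

The ratio of consecutive coefficients is (2m+1)·(2m+2)/(m+1)² · 7 → 28.
Hence the series converges for |x| < 1/(28) = 1/28, so the radius of convergence is 1/28.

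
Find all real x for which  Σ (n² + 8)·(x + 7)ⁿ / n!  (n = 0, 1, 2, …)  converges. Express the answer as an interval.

Ratio test: |a_{n+1}/a_n| = ((n+1)² + 8)/(n² + 8) · 1/(n+1) → 0 as n → ∞.
Since the limit is 0 < 1 for every x, the series converges on all of ℝ and R = ∞.

(−∞, ∞)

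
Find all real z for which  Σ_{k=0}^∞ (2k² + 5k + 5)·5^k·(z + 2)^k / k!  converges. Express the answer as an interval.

(−∞, ∞)

The ratio of consecutive coefficients is (2(k+1)² + 5(k+1) + 5)/(2k² + 5k + 5) · 5 · 1/(k+1) → 0.
Since the limit is 0 < 1 for every z, the series converges on all of ℝ and R = ∞.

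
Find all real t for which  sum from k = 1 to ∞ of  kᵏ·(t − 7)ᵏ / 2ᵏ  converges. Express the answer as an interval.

{7}

By the Cauchy root test, |a_k|^(1/k) = k/2 → ∞.
The root grows without bound, so R = 0 (convergence only at t = 7).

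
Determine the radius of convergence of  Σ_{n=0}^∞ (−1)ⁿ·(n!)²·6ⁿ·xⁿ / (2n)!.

R = 2/3

The ratio of consecutive coefficients is (n+1)²/[(2n+1)·(2n+2)] · 6 → 3/2.
The series converges when 3/2 · |x| < 1, giving R = 2/3.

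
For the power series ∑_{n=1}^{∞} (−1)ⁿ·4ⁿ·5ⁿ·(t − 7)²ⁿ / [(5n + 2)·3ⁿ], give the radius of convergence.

By the ratio test, |a_{n+1}/a_n| = [(5n + 2)/(5(n+1) + 2)] · 4·5/3 → 20/3.
Writing y = (t − 7)², the series in y has radius 3/20, so |t − 7| < √(3/20) and R = √15/10.

R = √15/10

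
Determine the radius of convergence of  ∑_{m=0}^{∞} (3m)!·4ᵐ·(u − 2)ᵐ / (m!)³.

R = 1/108

Apply the ratio test: |a_{m+1}| / |a_m| = (3m+1)·(3m+2)·(3m+3)/(m+1)³ · 4, which tends to 108 as m → ∞.
The series converges when 108 · |u − 2| < 1, giving R = 1/108.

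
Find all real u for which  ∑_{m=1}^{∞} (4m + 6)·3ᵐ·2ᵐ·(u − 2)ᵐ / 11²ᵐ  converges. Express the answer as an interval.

Ratio test: |a_{m+1}/a_m| = [(4(m+1) + 6)/(4m + 6)] · 3·2/121 → 6/121 as m → ∞.
The series converges when 6/121 · |u − 2| < 1, giving R = 121/6.
At u = 133/6: the terms do not tend to 0, so the series diverges.
When u = -109/6, the terms do not tend to 0, so the series diverges.

(-109/6, 133/6)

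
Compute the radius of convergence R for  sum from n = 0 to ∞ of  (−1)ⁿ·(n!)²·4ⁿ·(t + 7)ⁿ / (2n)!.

R = 1

Ratio test: |a_{n+1}/a_n| = (n+1)²/[(2n+1)·(2n+2)] · 4 → 1 as n → ∞.
Convergence for |t + 7| < 1, so R = 1.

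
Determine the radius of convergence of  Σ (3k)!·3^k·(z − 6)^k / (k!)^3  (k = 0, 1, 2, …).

R = 1/81

By the ratio test, |a_{k+1}/a_k| = (3k+1)·(3k+2)·(3k+3)/(k+1)³ · 3 → 81.
Thus R = 1/(81) = 1/81.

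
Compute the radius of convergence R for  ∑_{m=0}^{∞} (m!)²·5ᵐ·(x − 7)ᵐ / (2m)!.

By the ratio test, |a_{m+1}/a_m| = (m+1)²/[(2m+1)·(2m+2)] · 5 → 5/4.
Hence the series converges for |x − 7| < 1/(5/4) = 4/5, so the radius of convergence is 4/5.

R = 4/5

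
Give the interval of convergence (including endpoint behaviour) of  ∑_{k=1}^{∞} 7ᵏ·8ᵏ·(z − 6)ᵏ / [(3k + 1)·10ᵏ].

[163/28, 173/28)

The ratio of consecutive coefficients is [(3k + 1)/(3(k+1) + 1)] · 7·8/10 → 28/5.
Thus R = 1/(28/5) = 5/28.
Endpoint z = 173/28: the terms behave like c/k; limit comparison with the harmonic series gives divergence.
When z = 163/28, convergence follows from the alternating series test (terms decrease monotonically to 0).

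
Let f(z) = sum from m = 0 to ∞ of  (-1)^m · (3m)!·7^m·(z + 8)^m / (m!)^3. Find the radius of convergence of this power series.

By the ratio test, |a_{m+1}/a_m| = (3m+1)·(3m+2)·(3m+3)/(m+1)³ · 7 → 189.
Convergence for |z + 8| · 189 < 1, i.e. |z + 8| < 1/189. So R = 1/189.

R = 1/189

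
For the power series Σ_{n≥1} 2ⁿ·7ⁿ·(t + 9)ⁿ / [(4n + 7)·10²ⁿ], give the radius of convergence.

By the ratio test, |a_{n+1}/a_n| = [(4n + 7)/(4(n+1) + 7)] · 2·7/100 → 7/50.
Hence the series converges for |t + 9| < 1/(7/50) = 50/7, so the radius of convergence is 50/7.

R = 50/7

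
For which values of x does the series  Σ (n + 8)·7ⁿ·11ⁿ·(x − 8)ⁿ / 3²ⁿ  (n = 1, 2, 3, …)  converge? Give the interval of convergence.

(607/77, 625/77)

Apply the ratio test: |a_{n+1}| / |a_n| = [((n+1) + 8)/(n + 8)] · 7·11/9, which tends to 77/9 as n → ∞.
The series converges when 77/9 · |x − 8| < 1, giving R = 9/77.
When x = 625/77, the n-th term does not approach 0; divergence by the term test.
Endpoint x = 607/77: the terms have absolute value of order n, which does not tend to 0, so the series diverges by the divergence test.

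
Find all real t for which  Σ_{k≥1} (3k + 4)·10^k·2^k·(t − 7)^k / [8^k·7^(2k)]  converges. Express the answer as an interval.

By the ratio test, |a_{k+1}/a_k| = [(3(k+1) + 4)/(3k + 4)] · 10·2/(8·49) → 5/98.
Convergence for |t − 7| · 5/98 < 1, i.e. |t − 7| < 98/5. So R = 98/5.
At t = 133/5: the terms do not tend to 0, so the series diverges.
At t = -63/5: the k-th term does not approach 0; divergence by the term test.

(-63/5, 133/5)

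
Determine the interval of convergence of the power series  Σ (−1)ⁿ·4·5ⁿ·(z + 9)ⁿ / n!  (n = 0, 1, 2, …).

Apply the ratio test: |a_{n+1}| / |a_n| = 4/4 · 5 · 1/(n+1), which tends to 0 as n → ∞.
The limit is 0, so the series converges for all z; R = ∞.

(−∞, ∞)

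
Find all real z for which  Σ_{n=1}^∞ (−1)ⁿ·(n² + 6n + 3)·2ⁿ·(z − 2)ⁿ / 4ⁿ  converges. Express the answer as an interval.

(0, 4)

Ratio test: |a_{n+1}/a_n| = [((n+1)² + 6(n+1) + 3)/(n² + 6n + 3)] · 2/4 → 1/2 as n → ∞.
Thus R = 1/(1/2) = 2.
Check z = 4: the terms have absolute value of order n², which does not tend to 0, so the series diverges by the divergence test.
When z = 0, the terms do not tend to 0, so the series diverges.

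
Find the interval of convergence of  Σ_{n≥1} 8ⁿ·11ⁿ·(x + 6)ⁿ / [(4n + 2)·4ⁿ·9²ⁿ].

[-213/22, -51/22)

The ratio of consecutive coefficients is [(4n + 2)/(4(n+1) + 2)] · 8·11/(4·81) → 22/81.
Convergence for |x + 6| · 22/81 < 1, i.e. |x + 6| < 81/22. So R = 81/22.
Endpoint x = -51/22: the terms are asymptotic to a nonzero constant times 1/n, so the series diverges by limit comparison with Σ 1/n.
At x = -213/22: an alternating series whose terms decrease to 0 in absolute value, so it converges by the Leibniz criterion.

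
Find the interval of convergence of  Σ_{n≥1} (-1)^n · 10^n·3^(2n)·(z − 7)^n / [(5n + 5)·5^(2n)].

(121/18, 131/18]

By the ratio test, |a_{n+1}/a_n| = [(5n + 5)/(5(n+1) + 5)] · 10·9/25 → 18/5.
Convergence for |z − 7| · 18/5 < 1, i.e. |z − 7| < 5/18. So R = 5/18.
When z = 131/18, convergence follows from the alternating series test (terms decrease monotonically to 0).
Check z = 121/18: the terms are asymptotic to a nonzero constant times 1/n, so the series diverges by limit comparison with Σ 1/n.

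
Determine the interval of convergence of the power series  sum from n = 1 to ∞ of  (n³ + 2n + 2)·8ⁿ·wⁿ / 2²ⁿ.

(-1/2, 1/2)

Ratio test: |a_{n+1}/a_n| = [((n+1)³ + 2(n+1) + 2)/(n³ + 2n + 2)] · 8/4 → 2 as n → ∞.
Hence the series converges for |w| < 1/(2) = 1/2, so the radius of convergence is 1/2.
Check w = 1/2: the n-th term does not approach 0; divergence by the term test.
Check w = -1/2: the n-th term does not approach 0; divergence by the term test.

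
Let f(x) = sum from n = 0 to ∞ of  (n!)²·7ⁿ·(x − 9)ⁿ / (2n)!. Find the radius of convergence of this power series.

R = 4/7

The ratio of consecutive coefficients is (n+1)²/[(2n+1)·(2n+2)] · 7 → 7/4.
Hence the series converges for |x − 9| < 1/(7/4) = 4/7, so the radius of convergence is 4/7.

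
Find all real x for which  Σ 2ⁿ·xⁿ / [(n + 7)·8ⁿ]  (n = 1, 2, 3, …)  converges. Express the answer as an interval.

Apply the ratio test: |a_{n+1}| / |a_n| = [(n + 7)/((n+1) + 7)] · 2/8, which tends to 1/4 as n → ∞.
Thus R = 1/(1/4) = 4.
Check x = 4: comparison with the harmonic series Σ 1/n shows the series diverges.
When x = -4, convergence follows from the alternating series test (terms decrease monotonically to 0).

[-4, 4)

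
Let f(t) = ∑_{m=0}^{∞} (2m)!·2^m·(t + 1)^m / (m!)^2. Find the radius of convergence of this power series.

R = 1/8

Ratio test: |a_{m+1}/a_m| = (2m+1)·(2m+2)/(m+1)² · 2 → 8 as m → ∞.
Convergence for |t + 1| · 8 < 1, i.e. |t + 1| < 1/8. So R = 1/8.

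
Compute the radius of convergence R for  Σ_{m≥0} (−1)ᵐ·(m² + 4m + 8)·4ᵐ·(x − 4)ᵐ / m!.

Ratio test: |a_{m+1}/a_m| = ((m+1)² + 4(m+1) + 8)/(m² + 4m + 8) · 4 · 1/(m+1) → 0 as m → ∞.
Since the limit is 0 < 1 for every x, the series converges on all of ℝ and R = ∞.

R = ∞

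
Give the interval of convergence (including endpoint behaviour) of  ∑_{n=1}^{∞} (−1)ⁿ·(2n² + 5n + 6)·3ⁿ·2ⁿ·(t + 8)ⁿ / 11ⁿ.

(-59/6, -37/6)

The ratio of consecutive coefficients is [(2(n+1)² + 5(n+1) + 6)/(2n² + 5n + 6)] · 3·2/11 → 6/11.
Thus R = 1/(6/11) = 11/6.
At t = -37/6: the terms do not tend to 0, so the series diverges.
At t = -59/6: the terms have absolute value of order n², which does not tend to 0, so the series diverges by the divergence test.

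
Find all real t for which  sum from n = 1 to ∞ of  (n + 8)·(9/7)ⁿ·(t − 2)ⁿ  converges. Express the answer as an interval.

Ratio test: |a_{n+1}/a_n| = [((n+1) + 8)/(n + 8)] · 9/7 → 9/7 as n → ∞.
Hence the series converges for |t − 2| < 1/(9/7) = 7/9, so the radius of convergence is 7/9.
Check t = 25/9: the terms do not tend to 0, so the series diverges.
Check t = 11/9: the terms have absolute value of order n, which does not tend to 0, so the series diverges by the divergence test.

(11/9, 25/9)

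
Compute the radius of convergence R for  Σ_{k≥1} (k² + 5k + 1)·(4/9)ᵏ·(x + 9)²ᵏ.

R = 3/2

Ratio test: |a_{k+1}/a_k| = [((k+1)² + 5(k+1) + 1)/(k² + 5k + 1)] · 4/9 → 4/9 as k → ∞.
Writing y = (x + 9)², the series in y has radius 9/4, so |x + 9| < √(9/4) = 3/2 and R = 3/2.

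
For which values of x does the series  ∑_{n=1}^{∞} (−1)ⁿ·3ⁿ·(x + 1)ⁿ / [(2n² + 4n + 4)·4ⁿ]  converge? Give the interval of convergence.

Ratio test: |a_{n+1}/a_n| = [(2n² + 4n + 4)/(2(n+1)² + 4(n+1) + 4)] · 3/4 → 3/4 as n → ∞.
Hence the series converges for |x + 1| < 1/(3/4) = 4/3, so the radius of convergence is 4/3.
Check x = 1/3: absolute convergence follows by limit comparison with Σ 1/n².
When x = -7/3, absolute convergence follows by limit comparison with Σ 1/n².

[-7/3, 1/3]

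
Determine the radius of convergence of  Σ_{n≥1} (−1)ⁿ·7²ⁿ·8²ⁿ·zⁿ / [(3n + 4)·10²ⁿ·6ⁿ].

R = 75/392

Apply the ratio test: |a_{n+1}| / |a_n| = [(3n + 4)/(3(n+1) + 4)] · 49·64/(100·6), which tends to 392/75 as n → ∞.
Hence the series converges for |z| < 1/(392/75) = 75/392, so the radius of convergence is 75/392.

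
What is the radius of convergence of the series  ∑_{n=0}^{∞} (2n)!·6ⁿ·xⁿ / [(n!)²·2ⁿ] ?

Apply the ratio test: |a_{n+1}| / |a_n| = (2n+1)·(2n+2)/(n+1)² · 6/2, which tends to 12 as n → ∞.
Thus R = 1/(12) = 1/12.

R = 1/12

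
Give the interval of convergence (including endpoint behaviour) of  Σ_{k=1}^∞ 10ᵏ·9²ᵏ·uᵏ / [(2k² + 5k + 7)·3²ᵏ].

Apply the ratio test: |a_{k+1}| / |a_k| = [(2k² + 5k + 7)/(2(k+1)² + 5(k+1) + 7)] · 10·81/9, which tends to 90 as k → ∞.
Thus R = 1/(90) = 1/90.
Check u = 1/90: the terms are on the order of 1/k², so the series converges absolutely by comparison with the p-series (p = 2 > 1).
At u = -1/90: the series is dominated by a constant times Σ 1/k², which converges (p = 2 > 1).

[-1/90, 1/90]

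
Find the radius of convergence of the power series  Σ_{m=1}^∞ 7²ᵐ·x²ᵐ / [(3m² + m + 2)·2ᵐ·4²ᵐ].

By the ratio test, |a_{m+1}/a_m| = [(3m² + m + 2)/(3(m+1)² + (m+1) + 2)] · 49/(2·16) → 49/32.
Since the exponent of x increases by 2 each term, convergence requires |x|² < 32/49, hence R = 4√2/7.

R = 4√2/7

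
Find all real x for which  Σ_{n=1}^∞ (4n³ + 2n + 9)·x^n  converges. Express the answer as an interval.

Ratio test: |a_{n+1}/a_n| = (4(n+1)³ + 2(n+1) + 9)/(4n³ + 2n + 9) → 1 as n → ∞.
Convergence for |x| < 1, so R = 1.
Check x = 1: the n-th term does not approach 0; divergence by the term test.
Check x = -1: the n-th term does not approach 0; divergence by the term test.

(-1, 1)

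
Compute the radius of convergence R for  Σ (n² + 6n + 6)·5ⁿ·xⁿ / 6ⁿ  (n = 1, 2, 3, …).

By the ratio test, |a_{n+1}/a_n| = [((n+1)² + 6(n+1) + 6)/(n² + 6n + 6)] · 5/6 → 5/6.
Hence the series converges for |x| < 1/(5/6) = 6/5, so the radius of convergence is 6/5.

R = 6/5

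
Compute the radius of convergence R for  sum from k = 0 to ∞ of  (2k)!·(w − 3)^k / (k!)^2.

R = 1/4

The ratio of consecutive coefficients is (2k+1)·(2k+2)/(k+1)² → 4.
Convergence for |w − 3| · 4 < 1, i.e. |w − 3| < 1/4. So R = 1/4.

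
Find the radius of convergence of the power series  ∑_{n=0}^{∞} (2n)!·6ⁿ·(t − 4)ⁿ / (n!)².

R = 1/24

By the ratio test, |a_{n+1}/a_n| = (2n+1)·(2n+2)/(n+1)² · 6 → 24.
The series converges when 24 · |t − 4| < 1, giving R = 1/24.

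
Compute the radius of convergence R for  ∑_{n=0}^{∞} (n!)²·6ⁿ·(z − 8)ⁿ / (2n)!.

Ratio test: |a_{n+1}/a_n| = (n+1)²/[(2n+1)·(2n+2)] · 6 → 3/2 as n → ∞.
Hence the series converges for |z − 8| < 1/(3/2) = 2/3, so the radius of convergence is 2/3.

R = 2/3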